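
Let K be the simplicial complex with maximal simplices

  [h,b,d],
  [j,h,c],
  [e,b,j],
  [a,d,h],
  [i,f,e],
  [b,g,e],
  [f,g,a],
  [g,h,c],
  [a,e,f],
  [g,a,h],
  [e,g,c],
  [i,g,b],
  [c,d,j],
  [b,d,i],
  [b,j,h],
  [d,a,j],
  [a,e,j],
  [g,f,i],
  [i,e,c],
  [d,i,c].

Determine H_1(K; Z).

H_1 = Z ⊕ Z/2.

Take the total order a < b < c < d < e < f < g < h < i < j on the vertex set. Then K (dimension 2) consists of the simplices:

  0-simplices (10): a, b, c, d, e, f, g, h, i, j
  1-simplices (30): ad, ae, af, ag, ah, aj, bd, be, bg, bh, bi, bj, cd, ce, cg, ch, ci, cj, dh, di, dj, ef, eg, ei, ej, fg, fi, gh, gi, hj
  2-simplices (20): adh, adj, aef, aej, afg, agh, bdh, bdi, beg, bej, bgi, bhj, cdi, cdj, ceg, cei, cgh, chj, efi, fgi

so the chain groups are C_0 ≅ Z^10, C_1 ≅ Z^30, C_2 ≅ Z^20.

∂_1: C_1 → C_0 sends each edge [p,q] (with p < q) to q − p. For instance
  ∂bi = i − b.
As a 10×30 matrix over Z this has rank 9, with invariant factors (1,1,1,1,1,1,1,1,1).

∂_2: C_2 → C_1 maps a triangle to the signed sum of its edges. For instance
  ∂adh = dh − ah + ad,
  ∂adj = dj − aj + ad.
The resulting 30×20 matrix has rank 20, and its Smith normal form has invariant factors (1,1,1,1,1,1,1,1,1,1,1,1,1,1,1,1,1,1,1,2).

From H_k ≅ ker(∂_k) / im(∂_{k+1}) we obtain:

  H_1: rank ker ∂_1 − rank ∂_2 = (30 − 9) − 20 = 1, and ∂_2 has invariant factor 2 > 1, so H_1 ≅ Z ⊕ Z/2.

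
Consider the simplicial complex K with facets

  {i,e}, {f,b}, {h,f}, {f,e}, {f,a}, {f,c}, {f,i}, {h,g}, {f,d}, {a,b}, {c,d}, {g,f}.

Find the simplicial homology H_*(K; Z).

Fix the vertex order a < b < c < d < e < f < g < h < i and write every simplex with vertices in increasing order. Then dim K = 1 and the simplices of K are:

  0-simplices (9): a, b, c, d, e, f, g, h, i
  1-simplices (12): ab, af, bf, cd, cf, df, ef, ei, fg, fh, fi, gh

so the chain groups are C_0 ≅ Z^9, C_1 ≅ Z^12.

Boundary ∂_1: C_1 → C_0 is given by ∂[p,q] = [q] − [p]. For instance
  ∂df = f − d.
The resulting 9×12 matrix has rank 8, and its Smith normal form has invariant factors (1,1,1,1,1,1,1,1).

Now H_k = ker ∂_k / im ∂_{k+1}, so:

  H_0: rank C_0 − rank ∂_1 = 9 − 8 = 1, and the invariant factors of ∂_1 are all 1, so H_0 ≅ Z.
  H_1: rank ker ∂_1 − rank ∂_2 = (12 − 8) − 0 = 4, and there is no ∂_2, so H_1 ≅ Z^4.

As a check, the Euler characteristic is 9 − 12 = -3, which agrees with 1 − 4 = -3.
(K is a triangulation of a wedge of 4 circles.)

H_0 ≅ Z,  H_1 ≅ Z^4.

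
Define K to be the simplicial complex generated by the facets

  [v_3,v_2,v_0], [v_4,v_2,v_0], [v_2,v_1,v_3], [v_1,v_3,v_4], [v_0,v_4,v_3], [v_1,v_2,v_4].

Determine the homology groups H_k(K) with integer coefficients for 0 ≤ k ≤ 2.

Fix the vertex order v_0 < v_1 < v_2 < v_3 < v_4 and write every simplex with vertices in increasing order. Then dim K = 2 and the simplices of K are:

  0-simplices (5): [v_0], [v_1], [v_2], [v_3], [v_4]
  1-simplices (9): [v_0,v_2], [v_0,v_3], [v_0,v_4], [v_1,v_2], [v_1,v_3], [v_1,v_4], [v_2,v_3], [v_2,v_4], [v_3,v_4]
  2-simplices (6): [v_0,v_2,v_3], [v_0,v_2,v_4], [v_0,v_3,v_4], [v_1,v_2,v_3], [v_1,v_2,v_4], [v_1,v_3,v_4]

so the chain groups are C_0 ≅ Z^5, C_1 ≅ Z^9, C_2 ≅ Z^6.

Boundary ∂_1: C_1 → C_0 maps an edge to its endpoints' difference, ∂[p,q] = q − p.
As a 5×9 matrix over Z this has rank 4, with invariant factors (1,1,1,1).

∂_2: C_2 → C_1 maps a triangle to the signed sum of its edges. For instance
  ∂[v_0,v_3,v_4] = [v_3,v_4] − [v_0,v_4] + [v_0,v_3],
  ∂[v_1,v_3,v_4] = [v_3,v_4] − [v_1,v_4] + [v_1,v_3].
As a 9×6 matrix over Z this has rank 5, with invariant factors (1,1,1,1,1).

From H_k ≅ ker(∂_k) / im(∂_{k+1}) we obtain:

  H_0: rank C_0 − rank ∂_1 = 5 − 4 = 1, and the invariant factors of ∂_1 are all 1, so H_0 ≅ Z.
  H_1: rank ker ∂_1 − rank ∂_2 = (9 − 4) − 5 = 0, and the invariant factors of ∂_2 are all 1, so H_1 ≅ 0.
  H_2: rank ker ∂_2 − rank ∂_3 = (6 − 5) − 0 = 1, and there is no ∂_3, so H_2 ≅ Z.

H_0 ≅ Z,  H_1 = 0,  H_2 ≅ Z.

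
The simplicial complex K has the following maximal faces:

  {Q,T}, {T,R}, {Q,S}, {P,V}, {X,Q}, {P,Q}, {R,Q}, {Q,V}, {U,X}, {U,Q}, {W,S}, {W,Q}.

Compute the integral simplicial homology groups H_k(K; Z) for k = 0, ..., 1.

Fix the vertex order P < Q < R < S < T < U < V < W < X and write every simplex with vertices in increasing order. Then dim K = 1 and the simplices of K are:

  0-simplices (9): P, Q, R, S, T, U, V, W, X
  1-simplices (12): PQ, PV, QR, QS, QT, QU, QV, QW, QX, RT, SW, UX

giving chain groups C_0 ≅ Z^9, C_1 ≅ Z^12.

The boundary map ∂_1: C_1 → C_0 sends each edge [p,q] (with p < q) to q − p. For instance
  ∂SW = W − S.
As a 9×12 matrix over Z this has rank 8, with invariant factors (1,1,1,1,1,1,1,1).

Now H_k = ker ∂_k / im ∂_{k+1}, so:

  H_0: rank C_0 − rank ∂_1 = 9 − 8 = 1, and the invariant factors of ∂_1 are all 1, so H_0 = Z.
  H_1: rank ker ∂_1 − rank ∂_2 = (12 − 8) − 0 = 4, and there is no ∂_2, so H_1 = Z^4.

(K is a triangulation of a wedge of 4 circles.)

H_0 ≅ Z,  H_1 ≅ Z^4.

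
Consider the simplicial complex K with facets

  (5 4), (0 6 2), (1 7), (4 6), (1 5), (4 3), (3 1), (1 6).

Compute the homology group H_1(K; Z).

Order the vertices as 0 < 1 < 2 < 3 < 4 < 5 < 6 < 7. Listing each simplex with vertices in this order, K has dimension 2 with simplices:

  0-simplices (8): [0], [1], [2], [3], [4], [5], [6], [7]
  1-simplices (10): [0,2], [0,6], [1,3], [1,5], [1,6], [1,7], [2,6], [3,4], [4,5], [4,6]
  2-simplices (1): [0,2,6]

Hence C_0 ≅ Z^8, C_1 ≅ Z^10, C_2 ≅ Z^1.

The boundary map ∂_1: C_1 → C_0 maps an edge to its endpoints' difference, ∂[p,q] = q − p. For instance
  ∂[0,2] = [2] − [0].
As a 8×10 matrix over Z this has rank 7, with invariant factors (1,1,1,1,1,1,1).

The boundary map ∂_2: C_2 → C_1 sends each 2-simplex [p,q,r] to [q,r] − [p,r] + [p,q]. For instance
  ∂[0,2,6] = [2,6] − [0,6] + [0,2].
As a 10×1 matrix over Z this has rank 1, with invariant factors (1).

From H_k ≅ ker(∂_k) / im(∂_{k+1}) we obtain:

  H_1: rank ker ∂_1 − rank ∂_2 = (10 − 7) − 1 = 2, and the invariant factors of ∂_2 are all 1, so H_1 ≅ Z^2.

H_1 ≅ Z^2.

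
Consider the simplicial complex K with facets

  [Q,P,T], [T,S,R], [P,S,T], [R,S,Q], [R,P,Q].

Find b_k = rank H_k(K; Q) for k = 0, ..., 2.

Take the total order P < Q < R < S < T on the vertex set. Then K (dimension 2) consists of the simplices:

  0-simplices (5): P, Q, R, S, T
  1-simplices (10): PQ, PR, PS, PT, QR, QS, QT, RS, RT, ST
  2-simplices (5): PQR, PQT, PST, QRS, RST

giving chain groups C_0 ≅ Z^5, C_1 ≅ Z^10, C_2 ≅ Z^5.

∂_1: C_1 → C_0 maps an edge to its endpoints' difference, ∂[p,q] = q − p.
As a 5×10 matrix over Z this has rank 4, with invariant factors (1,1,1,1).

Boundary ∂_2: C_2 → C_1 acts by ∂[p,q,r] = [q,r] − [p,r] + [p,q]. For instance
  ∂QRS = RS − QS + QR,
  ∂RST = ST − RT + RS.
As a 10×5 matrix over Z this has rank 5, with invariant factors (1,1,1,1,1).

From H_k ≅ ker(∂_k) / im(∂_{k+1}) we obtain:

  H_0: rank C_0 − rank ∂_1 = 5 − 4 = 1, and the invariant factors of ∂_1 are all 1, so H_0 = Z.
  H_1: rank ker ∂_1 − rank ∂_2 = (10 − 4) − 5 = 1, and the invariant factors of ∂_2 are all 1, so H_1 = Z.
  H_2: rank ker ∂_2 − rank ∂_3 = (5 − 5) − 0 = 0, and there is no ∂_3, so H_2 = 0.

Hence the Betti numbers are b_0 = 1, b_1 = 1, b_2 = 0.

b_0 = 1, b_1 = 1, b_2 = 0.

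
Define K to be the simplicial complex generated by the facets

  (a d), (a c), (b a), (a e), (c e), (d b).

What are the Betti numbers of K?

b_0 = 1, b_1 = 2.

We work with the vertex ordering a < b < c < d < e. The simplices of K, each written with vertices in increasing order, are:

  0-simplices (5): a, b, c, d, e
  1-simplices (6): ab, ac, ad, ae, bd, ce

Hence C_0 ≅ Z^5, C_1 ≅ Z^6.

∂_1: C_1 → C_0 is given by ∂[p,q] = [q] − [p].
This gives a 5×6 integer matrix of rank 4; reducing to Smith normal form yields diagonal entries (1,1,1,1).

Reading off H_k = ker ∂_k / im ∂_{k+1}:

  H_0: rank C_0 − rank ∂_1 = 5 − 4 = 1, and the invariant factors of ∂_1 are all 1, so H_0 = Z.
  H_1: rank ker ∂_1 − rank ∂_2 = (6 − 4) − 0 = 2, and there is no ∂_2, so H_1 = Z^2.

As a check, the Euler characteristic is 5 − 6 = -1, which agrees with 1 − 2 = -1.
(K is a triangulation of a wedge of 2 circles.)

Hence the Betti numbers are b_0 = 1, b_1 = 2.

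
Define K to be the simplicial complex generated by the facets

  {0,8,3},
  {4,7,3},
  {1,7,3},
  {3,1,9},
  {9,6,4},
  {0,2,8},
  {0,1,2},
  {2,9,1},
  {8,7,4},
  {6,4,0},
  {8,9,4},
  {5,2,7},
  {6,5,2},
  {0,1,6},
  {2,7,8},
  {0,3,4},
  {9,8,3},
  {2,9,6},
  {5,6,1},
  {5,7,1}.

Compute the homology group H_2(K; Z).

We work with the vertex ordering 0 < 1 < 2 < 3 < 4 < 5 < 6 < 7 < 8 < 9. The simplices of K, each written with vertices in increasing order, are:

  0-simplices (10): [0], [1], [2], [3], [4], [5], [6], [7], [8], [9]
  1-simplices (30): (30 of them)
  2-simplices (20): (20 of them)

so the chain groups are C_0 ≅ Z^10, C_1 ≅ Z^30, C_2 ≅ Z^20.

Boundary ∂_1: C_1 → C_0 is given by ∂[p,q] = [q] − [p]. For instance
  ∂[1,3] = [3] − [1].
This gives a 10×30 integer matrix of rank 9; reducing to Smith normal form yields diagonal entries (1,1,1,1,1,1,1,1,1).

Boundary ∂_2: C_2 → C_1 maps a triangle to the signed sum of its edges. For instance
  ∂[0,1,6] = [1,6] − [0,6] + [0,1],
  ∂[4,8,9] = [8,9] − [4,9] + [4,8].
As a 30×20 matrix over Z this has rank 20, with invariant factors (1,1,1,1,1,1,1,1,1,1,1,1,1,1,1,1,1,1,1,2).

Computing H_k = (kernel of ∂_k) / (image of ∂_{k+1}):

  H_2: rank ker ∂_2 − rank ∂_3 = (20 − 20) − 0 = 0, and there is no ∂_3, so H_2 ≅ 0.

H_2 = 0.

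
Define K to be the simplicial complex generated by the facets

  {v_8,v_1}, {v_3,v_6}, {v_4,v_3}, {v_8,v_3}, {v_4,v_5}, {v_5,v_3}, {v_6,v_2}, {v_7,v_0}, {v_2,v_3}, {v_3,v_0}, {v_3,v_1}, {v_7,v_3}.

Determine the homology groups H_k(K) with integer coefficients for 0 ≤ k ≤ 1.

Order the vertices as v_0 < v_1 < v_2 < v_3 < v_4 < v_5 < v_6 < v_7 < v_8. Listing each simplex with vertices in this order, K has dimension 1 with simplices:

  0-simplices (9): [v_0], [v_1], [v_2], [v_3], [v_4], [v_5], [v_6], [v_7], [v_8]
  1-simplices (12): [v_0,v_3], [v_0,v_7], [v_1,v_3], [v_1,v_8], [v_2,v_3], [v_2,v_6], [v_3,v_4], [v_3,v_5], [v_3,v_6], [v_3,v_7], [v_3,v_8], [v_4,v_5]

Hence C_0 ≅ Z^9, C_1 ≅ Z^12.

∂_1: C_1 → C_0 sends each edge [p,q] (with p < q) to q − p. For instance
  ∂[v_3,v_8] = [v_8] − [v_3].
The resulting 9×12 matrix has rank 8, and its Smith normal form has invariant factors (1,1,1,1,1,1,1,1).

From H_k ≅ ker(∂_k) / im(∂_{k+1}) we obtain:

  H_0: rank C_0 − rank ∂_1 = 9 − 8 = 1, and the invariant factors of ∂_1 are all 1, so H_0 = Z.
  H_1: rank ker ∂_1 − rank ∂_2 = (12 − 8) − 0 = 4, and there is no ∂_2, so H_1 = Z^4.

As a check, the Euler characteristic is 9 − 12 = -3, which agrees with 1 − 4 = -3.

H_0 ≅ Z,  H_1 ≅ Z^4.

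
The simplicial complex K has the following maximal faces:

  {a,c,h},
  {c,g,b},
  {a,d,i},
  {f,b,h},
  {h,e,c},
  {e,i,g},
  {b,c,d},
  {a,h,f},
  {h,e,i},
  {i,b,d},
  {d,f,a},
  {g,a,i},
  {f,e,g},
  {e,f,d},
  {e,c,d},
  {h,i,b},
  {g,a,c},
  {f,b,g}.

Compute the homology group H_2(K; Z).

H_2 = Z.

K has 9 vertices, 27 edges, 18 triangles.
rank ∂_2 = 17, rank ∂_3 = 0 ⇒ b_2 = 18 − 17 − 0 = 1. So H_2 ≅ Z.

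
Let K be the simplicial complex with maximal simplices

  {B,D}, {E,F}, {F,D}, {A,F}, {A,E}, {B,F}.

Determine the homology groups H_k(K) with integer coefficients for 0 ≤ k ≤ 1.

H_0 ≅ Z,  H_1 ≅ Z^2.

K has 5 vertices, 6 edges.
rank ∂_0 = 0, rank ∂_1 = 4 ⇒ b_0 = 5 − 0 − 4 = 1; all invariant factors of ∂_1 are 1 so no torsion. So H_0 ≅ Z.
rank ∂_1 = 4, rank ∂_2 = 0 ⇒ b_1 = 6 − 4 − 0 = 2. So H_1 ≅ Z^2.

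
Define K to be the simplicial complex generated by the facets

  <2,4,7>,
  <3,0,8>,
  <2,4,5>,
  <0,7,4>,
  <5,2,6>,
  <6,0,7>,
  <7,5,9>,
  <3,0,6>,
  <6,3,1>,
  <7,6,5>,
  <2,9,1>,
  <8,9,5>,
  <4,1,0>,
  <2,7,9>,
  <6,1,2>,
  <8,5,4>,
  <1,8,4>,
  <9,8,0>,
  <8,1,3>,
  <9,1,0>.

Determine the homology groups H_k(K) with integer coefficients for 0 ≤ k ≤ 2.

We work with the vertex ordering 0 < 1 < 2 < 3 < 4 < 5 < 6 < 7 < 8 < 9. The simplices of K, each written with vertices in increasing order, are:

  0-simplices (10): [0], [1], [2], [3], [4], [5], [6], [7], [8], [9]
  1-simplices (30): (30 of them)
  2-simplices (20): (20 of them)

so the chain groups are C_0 ≅ Z^10, C_1 ≅ Z^30, C_2 ≅ Z^20.

The boundary map ∂_1: C_1 → C_0 sends each edge [p,q] (with p < q) to q − p.
The 10×30 boundary matrix has rank 9 and Smith normal form diag(1,1,1,1,1,1,1,1,1).

∂_2: C_2 → C_1 acts by ∂[p,q,r] = [q,r] − [p,r] + [p,q]. For instance
  ∂[0,1,9] = [1,9] − [0,9] + [0,1],
  ∂[0,3,6] = [3,6] − [0,6] + [0,3].
The resulting 30×20 matrix has rank 20, and its Smith normal form has invariant factors (1,1,1,1,1,1,1,1,1,1,1,1,1,1,1,1,1,1,1,2).

Reading off H_k = ker ∂_k / im ∂_{k+1}:

  H_0: rank C_0 − rank ∂_1 = 10 − 9 = 1, and the invariant factors of ∂_1 are all 1, so H_0 = Z.
  H_1: rank ker ∂_1 − rank ∂_2 = (30 − 9) − 20 = 1, and ∂_2 has invariant factor 2 > 1, so H_1 = Z ⊕ Z/2.
  H_2: rank ker ∂_2 − rank ∂_3 = (20 − 20) − 0 = 0, and there is no ∂_3, so H_2 = 0.

As a check, the Euler characteristic is 10 − 30 + 20 = 0, which agrees with 1 − 1 + 0 = 0.

H_0 ≅ Z,  H_1 ≅ Z ⊕ Z/2,  H_2 = 0.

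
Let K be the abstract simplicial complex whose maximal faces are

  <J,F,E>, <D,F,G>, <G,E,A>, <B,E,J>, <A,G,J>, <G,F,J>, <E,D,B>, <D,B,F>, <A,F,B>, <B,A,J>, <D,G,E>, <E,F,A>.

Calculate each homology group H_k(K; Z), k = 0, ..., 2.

H_0 = Z,  H_1 = Z_2,  H_2 = 0.

K has 7 vertices, 18 edges, 12 triangles.
rank ∂_0 = 0, rank ∂_1 = 6 ⇒ b_0 = 7 − 0 − 6 = 1; all invariant factors of ∂_1 are 1 so no torsion. So H_0 ≅ Z.
rank ∂_1 = 6, rank ∂_2 = 12 ⇒ b_1 = 18 − 6 − 12 = 0; ∂_2 has invariant factor(s) [2] giving torsion. So H_1 ≅ Z_2.
rank ∂_2 = 12, rank ∂_3 = 0 ⇒ b_2 = 12 − 12 − 0 = 0. So H_2 ≅ 0.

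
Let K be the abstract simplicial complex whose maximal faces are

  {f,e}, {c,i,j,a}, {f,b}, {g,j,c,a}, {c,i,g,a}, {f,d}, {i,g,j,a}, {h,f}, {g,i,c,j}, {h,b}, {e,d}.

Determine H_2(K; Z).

Order the vertices as a < b < c < d < e < f < g < h < i < j. Listing each simplex with vertices in this order, K has dimension 3 with simplices:

  0-simplices (10): a, b, c, d, e, f, g, h, i, j
  1-simplices (16): ac, ag, ai, aj, bf, bh, cg, ci, cj, de, df, ef, fh, gi, gj, ij
  2-simplices (10): acg, aci, acj, agi, agj, aij, cgi, cgj, cij, gij
  3-simplices (5): acgi, acgj, acij, agij, cgij

giving chain groups C_0 ≅ Z^10, C_1 ≅ Z^16, C_2 ≅ Z^10, C_3 ≅ Z^5.

∂_1: C_1 → C_0 maps an edge to its endpoints' difference, ∂[p,q] = q − p. For instance
  ∂fh = h − f.
This gives a 10×16 integer matrix of rank 8; reducing to Smith normal form yields diagonal entries (1,1,1,1,1,1,1,1).

The boundary map ∂_2: C_2 → C_1 maps a triangle to the signed sum of its edges. For instance
  ∂gij = ij − gj + gi,
  ∂aci = ci − ai + ac.
The 16×10 boundary matrix has rank 6 and Smith normal form diag(1,1,1,1,1,1).

∂_3: C_3 → C_2 sends each 3-simplex σ to the alternating sum Σ_i (−1)^i (σ with its i-th vertex removed). For instance
  ∂acgi = cgi − agi + aci − acg,
  ∂acgj = cgj − agj + acj − acg.
This gives a 10×5 integer matrix of rank 4; reducing to Smith normal form yields diagonal entries (1,1,1,1).

From H_k ≅ ker(∂_k) / im(∂_{k+1}) we obtain:

  H_2: rank ker ∂_2 − rank ∂_3 = (10 − 6) − 4 = 0, and the invariant factors of ∂_3 are all 1, so H_2 = 0.

H_2 ≅ 0.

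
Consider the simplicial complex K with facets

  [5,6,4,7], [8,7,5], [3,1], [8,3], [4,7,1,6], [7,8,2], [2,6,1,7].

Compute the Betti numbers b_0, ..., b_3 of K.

Fix the vertex order 1 < 2 < 3 < 4 < 5 < 6 < 7 < 8 and write every simplex with vertices in increasing order. Then dim K = 3 and the simplices of K are:

  0-simplices (8): [1], [2], [3], [4], [5], [6], [7], [8]
  1-simplices (17): [1,2], [1,3], [1,4], [1,6], [1,7], [2,6], [2,7], [2,8], [3,8], [4,5], [4,6], [4,7], [5,6], [5,7], [5,8], [6,7], [7,8]
  2-simplices (12): [1,2,6], [1,2,7], [1,4,6], [1,4,7], [1,6,7], [2,6,7], [2,7,8], [4,5,6], [4,5,7], [4,6,7], [5,6,7], [5,7,8]
  3-simplices (3): [1,2,6,7], [1,4,6,7], [4,5,6,7]

so the chain groups are C_0 ≅ Z^8, C_1 ≅ Z^17, C_2 ≅ Z^12, C_3 ≅ Z^3.

The boundary map ∂_1: C_1 → C_0 sends each edge [p,q] (with p < q) to q − p. For instance
  ∂[2,8] = [8] − [2].
The resulting 8×17 matrix has rank 7, and its Smith normal form has invariant factors (1,1,1,1,1,1,1).

Boundary ∂_2: C_2 → C_1 sends each 2-simplex [p,q,r] to [q,r] − [p,r] + [p,q]. For instance
  ∂[5,7,8] = [7,8] − [5,8] + [5,7],
  ∂[1,2,6] = [2,6] − [1,6] + [1,2].
As a 17×12 matrix over Z this has rank 9, with invariant factors (1,1,1,1,1,1,1,1,1).

∂_3: C_3 → C_2 sends each 3-simplex σ to the alternating sum Σ_i (−1)^i (σ with its i-th vertex removed). For instance
  ∂[4,5,6,7] = [5,6,7] − [4,6,7] + [4,5,7] − [4,5,6],
  ∂[1,4,6,7] = [4,6,7] − [1,6,7] + [1,4,7] − [1,4,6].
As a 12×3 matrix over Z this has rank 3, with invariant factors (1,1,1).

Reading off H_k = ker ∂_k / im ∂_{k+1}:

  H_0: rank C_0 − rank ∂_1 = 8 − 7 = 1, and the invariant factors of ∂_1 are all 1, so H_0 ≅ Z.
  H_1: rank ker ∂_1 − rank ∂_2 = (17 − 7) − 9 = 1, and the invariant factors of ∂_2 are all 1, so H_1 ≅ Z.
  H_2: rank ker ∂_2 − rank ∂_3 = (12 − 9) − 3 = 0, and the invariant factors of ∂_3 are all 1, so H_2 ≅ 0.
  H_3: rank ker ∂_3 − rank ∂_4 = (3 − 3) − 0 = 0, and there is no ∂_4, so H_3 ≅ 0.

Hence the Betti numbers are b_0 = 1, b_1 = 1, b_2 = 0, b_3 = 0.

b_0 = 1, b_1 = 1, b_2 = 0, b_3 = 0.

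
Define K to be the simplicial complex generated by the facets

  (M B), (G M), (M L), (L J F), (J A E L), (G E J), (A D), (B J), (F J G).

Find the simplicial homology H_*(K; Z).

H_0 ≅ Z,  H_1 ≅ Z^2,  H_2 = 0,  H_3 = 0.

Take the total order A < B < D < E < F < G < J < L < M on the vertex set. Then K (dimension 3) consists of the simplices:

  0-simplices (9): A, B, D, E, F, G, J, L, M
  1-simplices (16): AD, AE, AJ, AL, BJ, BM, EG, EJ, EL, FG, FJ, FL, GJ, GM, JL, LM
  2-simplices (7): AEJ, AEL, AJL, EGJ, EJL, FGJ, FJL
  3-simplices (1): AEJL

giving chain groups C_0 ≅ Z^9, C_1 ≅ Z^16, C_2 ≅ Z^7, C_3 ≅ Z^1.

Boundary ∂_1: C_1 → C_0 maps an edge to its endpoints' difference, ∂[p,q] = q − p. For instance
  ∂AL = L − A.
The 9×16 boundary matrix has rank 8 and Smith normal form diag(1,1,1,1,1,1,1,1).

Boundary ∂_2: C_2 → C_1 sends each 2-simplex [p,q,r] to [q,r] − [p,r] + [p,q]. For instance
  ∂EJL = JL − EL + EJ,
  ∂EGJ = GJ − EJ + EG.
The resulting 16×7 matrix has rank 6, and its Smith normal form has invariant factors (1,1,1,1,1,1).

Boundary ∂_3: C_3 → C_2 sends each 3-simplex σ to the alternating sum Σ_i (−1)^i (σ with its i-th vertex removed). For instance
  ∂AEJL = EJL − AJL + AEL − AEJ.
As a 7×1 matrix over Z this has rank 1, with invariant factors (1).

Computing H_k = (kernel of ∂_k) / (image of ∂_{k+1}):

  H_0: rank C_0 − rank ∂_1 = 9 − 8 = 1, and the invariant factors of ∂_1 are all 1, so H_0 = Z.
  H_1: rank ker ∂_1 − rank ∂_2 = (16 − 8) − 6 = 2, and the invariant factors of ∂_2 are all 1, so H_1 = Z^2.
  H_2: rank ker ∂_2 − rank ∂_3 = (7 − 6) − 1 = 0, and the invariant factors of ∂_3 are all 1, so H_2 = 0.
  H_3: rank ker ∂_3 − rank ∂_4 = (1 − 1) − 0 = 0, and there is no ∂_4, so H_3 = 0.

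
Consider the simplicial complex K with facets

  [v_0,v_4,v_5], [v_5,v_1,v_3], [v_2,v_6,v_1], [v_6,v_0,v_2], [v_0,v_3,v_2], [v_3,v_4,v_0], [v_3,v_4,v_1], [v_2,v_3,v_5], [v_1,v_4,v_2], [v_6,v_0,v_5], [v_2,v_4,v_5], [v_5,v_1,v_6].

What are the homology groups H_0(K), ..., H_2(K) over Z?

H_0 = Z,  H_1 = Z/2Z,  H_2 = 0.

Order the vertices as v_0 < v_1 < v_2 < v_3 < v_4 < v_5 < v_6. Listing each simplex with vertices in this order, K has dimension 2 with simplices:

  0-simplices (7): [v_0], [v_1], [v_2], [v_3], [v_4], [v_5], [v_6]
  1-simplices (18): (18 of them)
  2-simplices (12): (12 of them)

giving chain groups C_0 ≅ Z^7, C_1 ≅ Z^18, C_2 ≅ Z^12.

∂_1: C_1 → C_0 sends each edge [p,q] (with p < q) to q − p.
As a 7×18 matrix over Z this has rank 6, with invariant factors (1,1,1,1,1,1).

The boundary map ∂_2: C_2 → C_1 acts by ∂[p,q,r] = [q,r] − [p,r] + [p,q]. For instance
  ∂[v_0,v_4,v_5] = [v_4,v_5] − [v_0,v_5] + [v_0,v_4],
  ∂[v_2,v_3,v_5] = [v_3,v_5] − [v_2,v_5] + [v_2,v_3].
The resulting 18×12 matrix has rank 12, and its Smith normal form has invariant factors (1,1,1,1,1,1,1,1,1,1,1,2).

From H_k ≅ ker(∂_k) / im(∂_{k+1}) we obtain:

  H_0: rank C_0 − rank ∂_1 = 7 − 6 = 1, and the invariant factors of ∂_1 are all 1, so H_0 ≅ Z.
  H_1: rank ker ∂_1 − rank ∂_2 = (18 − 6) − 12 = 0, and ∂_2 has invariant factor 2 > 1, so H_1 ≅ Z/2Z.
  H_2: rank ker ∂_2 − rank ∂_3 = (12 − 12) − 0 = 0, and there is no ∂_3, so H_2 ≅ 0.

As a check, the Euler characteristic is 7 − 18 + 12 = 1, which agrees with 1 − 0 + 0 = 1.
(K is a triangulation of the real projective plane RP^2.)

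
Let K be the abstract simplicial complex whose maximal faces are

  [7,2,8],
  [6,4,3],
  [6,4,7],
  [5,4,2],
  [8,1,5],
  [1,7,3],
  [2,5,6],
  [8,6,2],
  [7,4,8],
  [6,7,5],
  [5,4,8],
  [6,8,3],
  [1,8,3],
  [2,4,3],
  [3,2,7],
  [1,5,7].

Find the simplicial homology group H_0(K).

We work with the vertex ordering 1 < 2 < 3 < 4 < 5 < 6 < 7 < 8. The simplices of K, each written with vertices in increasing order, are:

  0-simplices (8): [1], [2], [3], [4], [5], [6], [7], [8]
  1-simplices (24): (24 of them)
  2-simplices (16): [1,3,7], [1,3,8], [1,5,7], [1,5,8], [2,3,4], [2,3,7], [2,4,5], [2,5,6], [2,6,8], [2,7,8], [3,4,6], [3,6,8], [4,5,8], [4,6,7], [4,7,8], [5,6,7]

so the chain groups are C_0 ≅ Z^8, C_1 ≅ Z^24, C_2 ≅ Z^16.

The boundary map ∂_1: C_1 → C_0 maps an edge to its endpoints' difference, ∂[p,q] = q − p.
As a 8×24 matrix over Z this has rank 7, with invariant factors (1,1,1,1,1,1,1).

∂_2: C_2 → C_1 sends each 2-simplex [p,q,r] to [q,r] − [p,r] + [p,q]. For instance
  ∂[1,3,8] = [3,8] − [1,8] + [1,3],
  ∂[4,7,8] = [7,8] − [4,8] + [4,7].
The resulting 24×16 matrix has rank 15, and its Smith normal form has invariant factors (1,1,1,1,1,1,1,1,1,1,1,1,1,1,1).

Reading off H_k = ker ∂_k / im ∂_{k+1}:

  H_0: rank C_0 − rank ∂_1 = 8 − 7 = 1, and the invariant factors of ∂_1 are all 1, so H_0 = Z.

(K is a triangulation of the torus T^2.)

H_0 ≅ Z.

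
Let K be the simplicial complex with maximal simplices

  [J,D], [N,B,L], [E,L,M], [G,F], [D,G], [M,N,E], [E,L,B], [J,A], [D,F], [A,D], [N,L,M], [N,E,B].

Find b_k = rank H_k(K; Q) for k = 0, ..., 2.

Fix the vertex order A < B < D < E < F < G < J < L < M < N and write every simplex with vertices in increasing order. Then dim K = 2 and the simplices of K are:

  0-simplices (10): A, B, D, E, F, G, J, L, M, N
  1-simplices (15): AD, AJ, BE, BL, BN, DF, DG, DJ, EL, EM, EN, FG, LM, LN, MN
  2-simplices (6): BEL, BEN, BLN, ELM, EMN, LMN

so the chain groups are C_0 ≅ Z^10, C_1 ≅ Z^15, C_2 ≅ Z^6.

The boundary map ∂_1: C_1 → C_0 maps an edge to its endpoints' difference, ∂[p,q] = q − p.
The 10×15 boundary matrix has rank 8 and Smith normal form diag(1,1,1,1,1,1,1,1).

Boundary ∂_2: C_2 → C_1 acts by ∂[p,q,r] = [q,r] − [p,r] + [p,q]. For instance
  ∂BEN = EN − BN + BE,
  ∂BLN = LN − BN + BL.
As a 15×6 matrix over Z this has rank 5, with invariant factors (1,1,1,1,1).

Reading off H_k = ker ∂_k / im ∂_{k+1}:

  H_0: rank C_0 − rank ∂_1 = 10 − 8 = 2, and the invariant factors of ∂_1 are all 1, so H_0 = Z^2.
  H_1: rank ker ∂_1 − rank ∂_2 = (15 − 8) − 5 = 2, and the invariant factors of ∂_2 are all 1, so H_1 = Z^2.
  H_2: rank ker ∂_2 − rank ∂_3 = (6 − 5) − 0 = 1, and there is no ∂_3, so H_2 = Z.

Hence the Betti numbers are b_0 = 2, b_1 = 2, b_2 = 1.

b_0 = 2, b_1 = 2, b_2 = 1.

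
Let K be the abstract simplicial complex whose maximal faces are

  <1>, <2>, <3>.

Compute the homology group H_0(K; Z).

H_0 = Z^3.

Order the vertices as 1 < 2 < 3. Listing each simplex with vertices in this order, K has dimension 0 with simplices:

  0-simplices (3): [1], [2], [3]

giving chain groups C_0 ≅ Z^3.

From H_k ≅ ker(∂_k) / im(∂_{k+1}) we obtain:

  H_0: rank C_0 − rank ∂_1 = 3 − 0 = 3, and there is no ∂_1, so H_0 ≅ Z^3.

(K is a triangulation of a set of 3 points.)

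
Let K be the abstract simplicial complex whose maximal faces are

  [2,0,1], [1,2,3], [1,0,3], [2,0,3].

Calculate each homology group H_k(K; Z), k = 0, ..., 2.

K has 4 vertices, 6 edges, 4 triangles.
rank ∂_0 = 0, rank ∂_1 = 3 ⇒ b_0 = 4 − 0 − 3 = 1; all invariant factors of ∂_1 are 1 so no torsion. So H_0 = Z.
rank ∂_1 = 3, rank ∂_2 = 3 ⇒ b_1 = 6 − 3 − 3 = 0; all invariant factors of ∂_2 are 1 so no torsion. So H_1 = 0.
rank ∂_2 = 3, rank ∂_3 = 0 ⇒ b_2 = 4 − 3 − 0 = 1. So H_2 = Z.

H_0 = Z,  H_1 = 0,  H_2 = Z.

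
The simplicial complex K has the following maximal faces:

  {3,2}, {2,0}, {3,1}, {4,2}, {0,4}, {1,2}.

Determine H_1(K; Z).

H_1 = Z^2.

K has 5 vertices, 6 edges.
rank ∂_1 = 4, rank ∂_2 = 0 ⇒ b_1 = 6 − 4 − 0 = 2. So H_1 = Z^2.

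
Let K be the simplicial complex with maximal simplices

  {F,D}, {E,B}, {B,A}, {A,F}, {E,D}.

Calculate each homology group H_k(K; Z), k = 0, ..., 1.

H_0 = Z,  H_1 = Z.

Order the vertices as A < B < D < E < F. Listing each simplex with vertices in this order, K has dimension 1 with simplices:

  0-simplices (5): A, B, D, E, F
  1-simplices (5): AB, AF, BE, DE, DF

giving chain groups C_0 ≅ Z^5, C_1 ≅ Z^5.

∂_1: C_1 → C_0 sends each edge [p,q] (with p < q) to q − p.
This gives a 5×5 integer matrix of rank 4; reducing to Smith normal form yields diagonal entries (1,1,1,1).

Now H_k = ker ∂_k / im ∂_{k+1}, so:

  H_0: rank C_0 − rank ∂_1 = 5 − 4 = 1, and the invariant factors of ∂_1 are all 1, so H_0 ≅ Z.
  H_1: rank ker ∂_1 − rank ∂_2 = (5 − 4) − 0 = 1, and there is no ∂_2, so H_1 ≅ Z.

As a check, the Euler characteristic is 5 − 5 = 0, which agrees with 1 − 1 = 0.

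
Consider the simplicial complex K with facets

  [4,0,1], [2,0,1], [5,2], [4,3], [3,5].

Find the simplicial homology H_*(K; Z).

H_0 = Z,  H_1 = Z,  H_2 = 0.

Fix the vertex order 0 < 1 < 2 < 3 < 4 < 5 and write every simplex with vertices in increasing order. Then dim K = 2 and the simplices of K are:

  0-simplices (6): [0], [1], [2], [3], [4], [5]
  1-simplices (8): [0,1], [0,2], [0,4], [1,2], [1,4], [2,5], [3,4], [3,5]
  2-simplices (2): [0,1,2], [0,1,4]

so the chain groups are C_0 ≅ Z^6, C_1 ≅ Z^8, C_2 ≅ Z^2.

The boundary map ∂_1: C_1 → C_0 sends each edge [p,q] (with p < q) to q − p.
The resulting 6×8 matrix has rank 5, and its Smith normal form has invariant factors (1,1,1,1,1).

∂_2: C_2 → C_1 sends each 2-simplex [p,q,r] to [q,r] − [p,r] + [p,q]. For instance
  ∂[0,1,4] = [1,4] − [0,4] + [0,1],
  ∂[0,1,2] = [1,2] − [0,2] + [0,1].
This gives a 8×2 integer matrix of rank 2; reducing to Smith normal form yields diagonal entries (1,1).

Now H_k = ker ∂_k / im ∂_{k+1}, so:

  H_0: rank C_0 − rank ∂_1 = 6 − 5 = 1, and the invariant factors of ∂_1 are all 1, so H_0 ≅ Z.
  H_1: rank ker ∂_1 − rank ∂_2 = (8 − 5) − 2 = 1, and the invariant factors of ∂_2 are all 1, so H_1 ≅ Z.
  H_2: rank ker ∂_2 − rank ∂_3 = (2 − 2) − 0 = 0, and there is no ∂_3, so H_2 ≅ 0.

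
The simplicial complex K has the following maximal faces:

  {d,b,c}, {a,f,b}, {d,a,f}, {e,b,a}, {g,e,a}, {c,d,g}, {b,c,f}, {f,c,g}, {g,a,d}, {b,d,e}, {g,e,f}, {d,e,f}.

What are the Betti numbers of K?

b_0 = 1, b_1 = 0, b_2 = 0.

Order the vertices as a < b < c < d < e < f < g. Listing each simplex with vertices in this order, K has dimension 2 with simplices:

  0-simplices (7): a, b, c, d, e, f, g
  1-simplices (18): ab, ad, ae, af, ag, bc, bd, be, bf, cd, cf, cg, de, df, dg, ef, eg, fg
  2-simplices (12): abe, abf, adf, adg, aeg, bcd, bcf, bde, cdg, cfg, def, efg

Hence C_0 ≅ Z^7, C_1 ≅ Z^18, C_2 ≅ Z^12.

∂_1: C_1 → C_0 maps an edge to its endpoints' difference, ∂[p,q] = q − p.
As a 7×18 matrix over Z this has rank 6, with invariant factors (1,1,1,1,1,1).

Boundary ∂_2: C_2 → C_1 acts by ∂[p,q,r] = [q,r] − [p,r] + [p,q]. For instance
  ∂adf = df − af + ad,
  ∂cfg = fg − cg + cf.
The resulting 18×12 matrix has rank 12, and its Smith normal form has invariant factors (1,1,1,1,1,1,1,1,1,1,1,2).

Now H_k = ker ∂_k / im ∂_{k+1}, so:

  H_0: rank C_0 − rank ∂_1 = 7 − 6 = 1, and the invariant factors of ∂_1 are all 1, so H_0 ≅ Z.
  H_1: rank ker ∂_1 − rank ∂_2 = (18 − 6) − 12 = 0, and ∂_2 has invariant factor 2 > 1, so H_1 ≅ Z/2.
  H_2: rank ker ∂_2 − rank ∂_3 = (12 − 12) − 0 = 0, and there is no ∂_3, so H_2 ≅ 0.

Hence the Betti numbers are b_0 = 1, b_1 = 0, b_2 = 0.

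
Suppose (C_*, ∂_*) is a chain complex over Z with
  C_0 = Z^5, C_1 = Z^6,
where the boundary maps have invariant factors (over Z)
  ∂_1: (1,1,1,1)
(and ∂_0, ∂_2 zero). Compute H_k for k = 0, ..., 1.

H_0: b_0 = 5 − 0 − 4 = 1; torsion from ∂_1 factors > 1: none. So H_0 = Z.
H_1: b_1 = 6 − 4 − 0 = 2; torsion from ∂_2 factors > 1: none. So H_1 = Z^2.

H_0 = Z,  H_1 = Z^2.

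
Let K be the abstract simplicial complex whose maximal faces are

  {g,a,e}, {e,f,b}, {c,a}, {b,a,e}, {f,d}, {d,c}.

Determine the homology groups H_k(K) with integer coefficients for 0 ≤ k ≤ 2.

Fix the vertex order a < b < c < d < e < f < g and write every simplex with vertices in increasing order. Then dim K = 2 and the simplices of K are:

  0-simplices (7): a, b, c, d, e, f, g
  1-simplices (10): ab, ac, ae, ag, be, bf, cd, df, ef, eg
  2-simplices (3): abe, aeg, bef

Hence C_0 ≅ Z^7, C_1 ≅ Z^10, C_2 ≅ Z^3.

∂_1: C_1 → C_0 sends each edge [p,q] (with p < q) to q − p.
The 7×10 boundary matrix has rank 6 and Smith normal form diag(1,1,1,1,1,1).

∂_2: C_2 → C_1 sends each 2-simplex [p,q,r] to [q,r] − [p,r] + [p,q]. For instance
  ∂bef = ef − bf + be,
  ∂abe = be − ae + ab.
The 10×3 boundary matrix has rank 3 and Smith normal form diag(1,1,1).

From H_k ≅ ker(∂_k) / im(∂_{k+1}) we obtain:

  H_0: rank C_0 − rank ∂_1 = 7 − 6 = 1, and the invariant factors of ∂_1 are all 1, so H_0 ≅ Z.
  H_1: rank ker ∂_1 − rank ∂_2 = (10 − 6) − 3 = 1, and the invariant factors of ∂_2 are all 1, so H_1 ≅ Z.
  H_2: rank ker ∂_2 − rank ∂_3 = (3 − 3) − 0 = 0, and there is no ∂_3, so H_2 ≅ 0.

H_0 = Z,  H_1 = Z,  H_2 = 0.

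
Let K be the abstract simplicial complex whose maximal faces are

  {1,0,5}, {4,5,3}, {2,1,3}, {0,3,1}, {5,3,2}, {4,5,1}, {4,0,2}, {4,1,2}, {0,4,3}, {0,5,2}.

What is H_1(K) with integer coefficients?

Fix the vertex order 0 < 1 < 2 < 3 < 4 < 5 and write every simplex with vertices in increasing order. Then dim K = 2 and the simplices of K are:

  0-simplices (6): [0], [1], [2], [3], [4], [5]
  1-simplices (15): [0,1], [0,2], [0,3], [0,4], [0,5], [1,2], [1,3], [1,4], [1,5], [2,3], [2,4], [2,5], [3,4], [3,5], [4,5]
  2-simplices (10): [0,1,3], [0,1,5], [0,2,4], [0,2,5], [0,3,4], [1,2,3], [1,2,4], [1,4,5], [2,3,5], [3,4,5]

so the chain groups are C_0 ≅ Z^6, C_1 ≅ Z^15, C_2 ≅ Z^10.

The boundary map ∂_1: C_1 → C_0 maps an edge to its endpoints' difference, ∂[p,q] = q − p.
The 6×15 boundary matrix has rank 5 and Smith normal form diag(1,1,1,1,1).

∂_2: C_2 → C_1 acts by ∂[p,q,r] = [q,r] − [p,r] + [p,q]. For instance
  ∂[0,2,5] = [2,5] − [0,5] + [0,2],
  ∂[0,3,4] = [3,4] − [0,4] + [0,3].
The resulting 15×10 matrix has rank 10, and its Smith normal form has invariant factors (1,1,1,1,1,1,1,1,1,2).

Now H_k = ker ∂_k / im ∂_{k+1}, so:

  H_1: rank ker ∂_1 − rank ∂_2 = (15 − 5) − 10 = 0, and ∂_2 has invariant factor 2 > 1, so H_1 ≅ Z_2.

H_1 ≅ Z_2.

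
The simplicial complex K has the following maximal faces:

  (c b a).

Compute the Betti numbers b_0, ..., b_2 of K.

K has 3 vertices, 3 edges, 1 triangle.
rank ∂_0 = 0, rank ∂_1 = 2 ⇒ b_0 = 3 − 0 − 2 = 1; all invariant factors of ∂_1 are 1 so no torsion. So H_0 = Z.
rank ∂_1 = 2, rank ∂_2 = 1 ⇒ b_1 = 3 − 2 − 1 = 0; all invariant factors of ∂_2 are 1 so no torsion. So H_1 = 0.
rank ∂_2 = 1, rank ∂_3 = 0 ⇒ b_2 = 1 − 1 − 0 = 0. So H_2 = 0.

b_0 = 1, b_1 = 0, b_2 = 0.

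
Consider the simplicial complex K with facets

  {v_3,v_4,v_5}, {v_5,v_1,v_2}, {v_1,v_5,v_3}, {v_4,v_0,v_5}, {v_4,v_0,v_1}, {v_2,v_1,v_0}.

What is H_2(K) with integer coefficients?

H_2 = 0.

Fix the vertex order v_0 < v_1 < v_2 < v_3 < v_4 < v_5 and write every simplex with vertices in increasing order. Then dim K = 2 and the simplices of K are:

  0-simplices (6): [v_0], [v_1], [v_2], [v_3], [v_4], [v_5]
  1-simplices (12): [v_0,v_1], [v_0,v_2], [v_0,v_4], [v_0,v_5], [v_1,v_2], [v_1,v_3], [v_1,v_4], [v_1,v_5], [v_2,v_5], [v_3,v_4], [v_3,v_5], [v_4,v_5]
  2-simplices (6): [v_0,v_1,v_2], [v_0,v_1,v_4], [v_0,v_4,v_5], [v_1,v_2,v_5], [v_1,v_3,v_5], [v_3,v_4,v_5]

Hence C_0 ≅ Z^6, C_1 ≅ Z^12, C_2 ≅ Z^6.

The boundary map ∂_1: C_1 → C_0 sends each edge [p,q] (with p < q) to q − p.
The resulting 6×12 matrix has rank 5, and its Smith normal form has invariant factors (1,1,1,1,1).

The boundary map ∂_2: C_2 → C_1 acts by ∂[p,q,r] = [q,r] − [p,r] + [p,q]. For instance
  ∂[v_0,v_1,v_4] = [v_1,v_4] − [v_0,v_4] + [v_0,v_1],
  ∂[v_0,v_4,v_5] = [v_4,v_5] − [v_0,v_5] + [v_0,v_4].
This gives a 12×6 integer matrix of rank 6; reducing to Smith normal form yields diagonal entries (1,1,1,1,1,1).

Now H_k = ker ∂_k / im ∂_{k+1}, so:

  H_2: rank ker ∂_2 − rank ∂_3 = (6 − 6) − 0 = 0, and there is no ∂_3, so H_2 ≅ 0.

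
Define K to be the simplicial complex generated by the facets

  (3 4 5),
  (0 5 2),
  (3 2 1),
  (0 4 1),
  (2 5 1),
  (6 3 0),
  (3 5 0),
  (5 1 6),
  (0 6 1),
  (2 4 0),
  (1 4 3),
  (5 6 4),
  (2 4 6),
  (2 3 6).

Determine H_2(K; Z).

H_2 = Z.

Take the total order 0 < 1 < 2 < 3 < 4 < 5 < 6 on the vertex set. Then K (dimension 2) consists of the simplices:

  0-simplices (7): [0], [1], [2], [3], [4], [5], [6]
  1-simplices (21): [0,1], [0,2], [0,3], [0,4], [0,5], [0,6], [1,2], [1,3], [1,4], [1,5], [1,6], [2,3], [2,4], [2,5], [2,6], [3,4], [3,5], [3,6], [4,5], [4,6], [5,6]
  2-simplices (14): [0,1,4], [0,1,6], [0,2,4], [0,2,5], [0,3,5], [0,3,6], [1,2,3], [1,2,5], [1,3,4], [1,5,6], [2,3,6], [2,4,6], [3,4,5], [4,5,6]

so the chain groups are C_0 ≅ Z^7, C_1 ≅ Z^21, C_2 ≅ Z^14.

The boundary map ∂_1: C_1 → C_0 is given by ∂[p,q] = [q] − [p].
The resulting 7×21 matrix has rank 6, and its Smith normal form has invariant factors (1,1,1,1,1,1).

∂_2: C_2 → C_1 acts by ∂[p,q,r] = [q,r] − [p,r] + [p,q]. For instance
  ∂[1,2,3] = [2,3] − [1,3] + [1,2],
  ∂[4,5,6] = [5,6] − [4,6] + [4,5].
The resulting 21×14 matrix has rank 13, and its Smith normal form has invariant factors (1,1,1,1,1,1,1,1,1,1,1,1,1).

Computing H_k = (kernel of ∂_k) / (image of ∂_{k+1}):

  H_2: rank ker ∂_2 − rank ∂_3 = (14 − 13) − 0 = 1, and there is no ∂_3, so H_2 = Z.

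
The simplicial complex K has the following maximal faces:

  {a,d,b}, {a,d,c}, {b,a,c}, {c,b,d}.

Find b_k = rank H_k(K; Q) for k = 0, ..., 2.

b_0 = 1, b_1 = 0, b_2 = 1.

K has 4 vertices, 6 edges, 4 triangles.
rank ∂_0 = 0, rank ∂_1 = 3 ⇒ b_0 = 4 − 0 − 3 = 1; all invariant factors of ∂_1 are 1 so no torsion. So H_0 = Z.
rank ∂_1 = 3, rank ∂_2 = 3 ⇒ b_1 = 6 − 3 − 3 = 0; all invariant factors of ∂_2 are 1 so no torsion. So H_1 = 0.
rank ∂_2 = 3, rank ∂_3 = 0 ⇒ b_2 = 4 − 3 − 0 = 1. So H_2 = Z.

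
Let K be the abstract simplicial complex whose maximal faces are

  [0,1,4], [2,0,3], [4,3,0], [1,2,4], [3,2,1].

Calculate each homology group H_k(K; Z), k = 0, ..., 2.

H_0 = Z,  H_1 = Z,  H_2 = 0.

We work with the vertex ordering 0 < 1 < 2 < 3 < 4. The simplices of K, each written with vertices in increasing order, are:

  0-simplices (5): [0], [1], [2], [3], [4]
  1-simplices (10): [0,1], [0,2], [0,3], [0,4], [1,2], [1,3], [1,4], [2,3], [2,4], [3,4]
  2-simplices (5): [0,1,4], [0,2,3], [0,3,4], [1,2,3], [1,2,4]

so the chain groups are C_0 ≅ Z^5, C_1 ≅ Z^10, C_2 ≅ Z^5.

The boundary map ∂_1: C_1 → C_0 sends each edge [p,q] (with p < q) to q − p.
The resulting 5×10 matrix has rank 4, and its Smith normal form has invariant factors (1,1,1,1).

Boundary ∂_2: C_2 → C_1 maps a triangle to the signed sum of its edges. For instance
  ∂[0,1,4] = [1,4] − [0,4] + [0,1],
  ∂[1,2,4] = [2,4] − [1,4] + [1,2].
The resulting 10×5 matrix has rank 5, and its Smith normal form has invariant factors (1,1,1,1,1).

Now H_k = ker ∂_k / im ∂_{k+1}, so:

  H_0: rank C_0 − rank ∂_1 = 5 − 4 = 1, and the invariant factors of ∂_1 are all 1, so H_0 ≅ Z.
  H_1: rank ker ∂_1 − rank ∂_2 = (10 − 4) − 5 = 1, and the invariant factors of ∂_2 are all 1, so H_1 ≅ Z.
  H_2: rank ker ∂_2 − rank ∂_3 = (5 − 5) − 0 = 0, and there is no ∂_3, so H_2 ≅ 0.

As a check, the Euler characteristic is 5 − 10 + 5 = 0, which agrees with 1 − 1 + 0 = 0.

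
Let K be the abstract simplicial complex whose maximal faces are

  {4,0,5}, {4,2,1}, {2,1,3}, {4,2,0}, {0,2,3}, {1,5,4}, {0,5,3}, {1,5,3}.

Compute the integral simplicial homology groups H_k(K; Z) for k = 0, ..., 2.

H_0 = Z,  H_1 = 0,  H_2 = Z.

K has 6 vertices, 12 edges, 8 triangles.
rank ∂_0 = 0, rank ∂_1 = 5 ⇒ b_0 = 6 − 0 − 5 = 1; all invariant factors of ∂_1 are 1 so no torsion. So H_0 ≅ Z.
rank ∂_1 = 5, rank ∂_2 = 7 ⇒ b_1 = 12 − 5 − 7 = 0; all invariant factors of ∂_2 are 1 so no torsion. So H_1 ≅ 0.
rank ∂_2 = 7, rank ∂_3 = 0 ⇒ b_2 = 8 − 7 − 0 = 1. So H_2 ≅ Z.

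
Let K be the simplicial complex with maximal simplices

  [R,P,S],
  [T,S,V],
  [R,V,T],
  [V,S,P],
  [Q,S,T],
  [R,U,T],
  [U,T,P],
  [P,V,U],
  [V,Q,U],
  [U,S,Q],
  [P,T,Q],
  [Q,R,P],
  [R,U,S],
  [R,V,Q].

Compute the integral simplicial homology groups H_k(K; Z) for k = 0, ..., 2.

H_0 ≅ Z,  H_1 ≅ Z^2,  H_2 ≅ Z.

Take the total order P < Q < R < S < T < U < V on the vertex set. Then K (dimension 2) consists of the simplices:

  0-simplices (7): P, Q, R, S, T, U, V
  1-simplices (21): PQ, PR, PS, PT, PU, PV, QR, QS, QT, QU, QV, RS, RT, RU, RV, ST, SU, SV, TU, TV, UV
  2-simplices (14): PQR, PQT, PRS, PSV, PTU, PUV, QRV, QST, QSU, QUV, RSU, RTU, RTV, STV

giving chain groups C_0 ≅ Z^7, C_1 ≅ Z^21, C_2 ≅ Z^14.

The boundary map ∂_1: C_1 → C_0 maps an edge to its endpoints' difference, ∂[p,q] = q − p. For instance
  ∂PU = U − P.
As a 7×21 matrix over Z this has rank 6, with invariant factors (1,1,1,1,1,1).

The boundary map ∂_2: C_2 → C_1 maps a triangle to the signed sum of its edges. For instance
  ∂QUV = UV − QV + QU,
  ∂PUV = UV − PV + PU.
The 21×14 boundary matrix has rank 13 and Smith normal form diag(1,1,1,1,1,1,1,1,1,1,1,1,1).

Computing H_k = (kernel of ∂_k) / (image of ∂_{k+1}):

  H_0: rank C_0 − rank ∂_1 = 7 − 6 = 1, and the invariant factors of ∂_1 are all 1, so H_0 = Z.
  H_1: rank ker ∂_1 − rank ∂_2 = (21 − 6) − 13 = 2, and the invariant factors of ∂_2 are all 1, so H_1 = Z^2.
  H_2: rank ker ∂_2 − rank ∂_3 = (14 − 13) − 0 = 1, and there is no ∂_3, so H_2 = Z.

As a check, the Euler characteristic is 7 − 21 + 14 = 0, which agrees with 1 − 2 + 1 = 0.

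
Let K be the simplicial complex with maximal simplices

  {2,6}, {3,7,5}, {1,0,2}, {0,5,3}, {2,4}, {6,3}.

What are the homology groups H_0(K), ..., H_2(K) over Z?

H_0 = Z,  H_1 = Z,  H_2 = 0.

Take the total order 0 < 1 < 2 < 3 < 4 < 5 < 6 < 7 on the vertex set. Then K (dimension 2) consists of the simplices:

  0-simplices (8): [0], [1], [2], [3], [4], [5], [6], [7]
  1-simplices (11): [0,1], [0,2], [0,3], [0,5], [1,2], [2,4], [2,6], [3,5], [3,6], [3,7], [5,7]
  2-simplices (3): [0,1,2], [0,3,5], [3,5,7]

giving chain groups C_0 ≅ Z^8, C_1 ≅ Z^11, C_2 ≅ Z^3.

The boundary map ∂_1: C_1 → C_0 is given by ∂[p,q] = [q] − [p].
This gives a 8×11 integer matrix of rank 7; reducing to Smith normal form yields diagonal entries (1,1,1,1,1,1,1).

∂_2: C_2 → C_1 acts by ∂[p,q,r] = [q,r] − [p,r] + [p,q]. For instance
  ∂[0,3,5] = [3,5] − [0,5] + [0,3],
  ∂[0,1,2] = [1,2] − [0,2] + [0,1].
As a 11×3 matrix over Z this has rank 3, with invariant factors (1,1,1).

Now H_k = ker ∂_k / im ∂_{k+1}, so:

  H_0: rank C_0 − rank ∂_1 = 8 − 7 = 1, and the invariant factors of ∂_1 are all 1, so H_0 = Z.
  H_1: rank ker ∂_1 − rank ∂_2 = (11 − 7) − 3 = 1, and the invariant factors of ∂_2 are all 1, so H_1 = Z.
  H_2: rank ker ∂_2 − rank ∂_3 = (3 − 3) − 0 = 0, and there is no ∂_3, so H_2 = 0.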